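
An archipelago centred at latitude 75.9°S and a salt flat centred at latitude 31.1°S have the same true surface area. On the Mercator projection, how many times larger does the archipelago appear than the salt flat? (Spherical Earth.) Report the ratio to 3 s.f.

12.4

On Mercator, area is exaggerated by sec²φ = 1/cos²φ.
At 75.9°: sec²(75.9°) = 1/0.2436² = 16.85.
At 31.1°: sec²(31.1°) = 1/0.8563² = 1.364.
Ratio = 16.85/1.364 = cos²(31.1°)/cos²(75.9°) ≈ 12.4.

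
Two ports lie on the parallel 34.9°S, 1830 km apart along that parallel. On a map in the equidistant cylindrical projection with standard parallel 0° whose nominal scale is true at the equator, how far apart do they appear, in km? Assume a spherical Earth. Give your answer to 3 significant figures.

2230 km

In the plate carrée (x = Rλ, y = Rφ), meridians are true-scale (h = 1) and parallels are stretched by k = sec φ.
Along the parallel, k = sec 34.9° = 1/0.8202 = 1.219.
Map distance = 1830 × 1.219 ≈ 2230 km.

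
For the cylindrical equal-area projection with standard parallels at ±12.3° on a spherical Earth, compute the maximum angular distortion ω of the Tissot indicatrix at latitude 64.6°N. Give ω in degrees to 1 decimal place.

A cylindrical equal-area projection with standard parallel φ₀ has meridian scale h = cos φ / cos φ₀ and parallel scale k = cos φ₀ / cos φ (so areas are preserved, h·k = 1).
At 64.6°: h = 0.4390, k = 2.278; principal scales a = 2.278, b = 0.4390.
sin(ω/2) = (a − b)/(a + b) = 1.839/2.717 = 0.6768, so ω = 2 arcsin(0.6768) ≈ 85.2°.

85.2°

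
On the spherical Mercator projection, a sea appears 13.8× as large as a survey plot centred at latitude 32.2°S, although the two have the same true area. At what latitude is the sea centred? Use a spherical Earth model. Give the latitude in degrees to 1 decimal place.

For equal true areas on Mercator, apparent areas scale as sec²φ, so the ratio is cos²φ₂ / cos²φ₁.
cos²φ₂ / cos²φ₁ = 13.8  ⇒  cos φ₁ = cos 32.2° / √13.8 = 0.8462/3.715 = 0.2278.
φ₁ = arccos(0.2278) ≈ 76.8°.

76.8°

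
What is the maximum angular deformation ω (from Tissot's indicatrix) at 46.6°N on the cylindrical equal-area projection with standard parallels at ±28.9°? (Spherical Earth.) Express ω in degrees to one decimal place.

27.5°

A cylindrical equal-area projection with standard parallel φ₀ has meridian scale h = cos φ / cos φ₀ and parallel scale k = cos φ₀ / cos φ (so areas are preserved, h·k = 1).
At 46.6°: h = 0.7848, k = 1.274; principal scales a = 1.274, b = 0.7848.
sin(ω/2) = (a − b)/(a + b) = 0.4893/2.059 = 0.2377, so ω = 2 arcsin(0.2377) ≈ 27.5°.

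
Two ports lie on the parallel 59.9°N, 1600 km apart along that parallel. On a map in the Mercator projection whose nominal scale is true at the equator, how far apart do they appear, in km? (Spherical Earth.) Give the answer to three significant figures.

For Mercator, h = k = sec φ (a conformal cylindrical projection has a single point scale, 1/cos φ).
Along the parallel, k = sec 59.9° = 1/0.5015 = 1.994.
Map distance = 1600 × 1.994 ≈ 3190 km.

3190 km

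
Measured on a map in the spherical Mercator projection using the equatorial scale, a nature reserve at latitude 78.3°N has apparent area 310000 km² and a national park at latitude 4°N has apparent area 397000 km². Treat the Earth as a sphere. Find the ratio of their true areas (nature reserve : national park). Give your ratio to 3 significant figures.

0.0323

Since Mercator area scale is 1/cos²φ, the true area equals the apparent area multiplied by cos²φ.
True area of nature reserve: 310000 × cos²(78.3°) = 310000 × 0.04112 = 12750 km².
True area of national park: 397000 × cos²(4°) = 397000 × 0.9951 = 395100 km².
Ratio = 12750 / 395100 ≈ 0.0323.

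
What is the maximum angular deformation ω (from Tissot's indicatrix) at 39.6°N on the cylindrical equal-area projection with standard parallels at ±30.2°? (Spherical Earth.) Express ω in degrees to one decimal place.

13.1°

A cylindrical equal-area projection with standard parallel φ₀ has meridian scale h = cos φ / cos φ₀ and parallel scale k = cos φ₀ / cos φ (so areas are preserved, h·k = 1).
At 39.6°: h = 0.8915, k = 1.122; principal scales a = 1.122, b = 0.8915.
sin(ω/2) = (a − b)/(a + b) = 0.2302/2.013 = 0.1143, so ω = 2 arcsin(0.1143) ≈ 13.1°.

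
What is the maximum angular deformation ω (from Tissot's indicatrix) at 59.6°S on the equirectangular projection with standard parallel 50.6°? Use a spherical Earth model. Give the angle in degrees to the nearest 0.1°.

In the equirectangular projection with standard parallel φ₀ = 50.6° (x = Rλ cos φ₀, y = Rφ), meridians are true-scale (h = 1) and the parallel scale is k = cos φ₀ / cos φ.
At 59.6°: h = 1.000, k = 1.254; principal scales a = 1.254, b = 1.000.
sin(ω/2) = (a − b)/(a + b) = 0.2543/2.254 = 0.1128, so ω = 2 arcsin(0.1128) ≈ 13.0°.

13.0°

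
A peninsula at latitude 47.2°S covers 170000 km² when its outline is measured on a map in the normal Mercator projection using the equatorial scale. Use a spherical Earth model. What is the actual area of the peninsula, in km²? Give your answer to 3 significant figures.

Mercator is conformal, so the point scale is isotropic: h = k = sec φ = 1/cos φ.
Areal scale = k² = sec²φ = 1/cos²(47.2°) = 1/0.6794² = 2.166.
True area = apparent / (areal scale) = 170000 / 2.166 ≈ 78500 km².

78500 km²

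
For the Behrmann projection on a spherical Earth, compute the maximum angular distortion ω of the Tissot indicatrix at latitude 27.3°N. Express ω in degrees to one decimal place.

The Behrmann projection is cylindrical equal-area with φ₀ = 30°. A cylindrical equal-area projection with standard parallel φ₀ has meridian scale h = cos φ / cos φ₀ and parallel scale k = cos φ₀ / cos φ (so areas are preserved, h·k = 1).
At 27.3°: h = 1.026, k = 0.9746; principal scales a = 1.026, b = 0.9746.
sin(ω/2) = (a − b)/(a + b) = 0.05151/2.001 = 0.02575, so ω = 2 arcsin(0.02575) ≈ 3.0°.

3.0°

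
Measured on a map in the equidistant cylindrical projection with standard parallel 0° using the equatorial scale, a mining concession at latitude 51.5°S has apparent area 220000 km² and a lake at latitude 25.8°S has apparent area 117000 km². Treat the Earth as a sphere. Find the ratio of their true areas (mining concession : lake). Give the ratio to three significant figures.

1.30

Plate carrée has h = 1 and k = sec φ, giving areal scale sec φ; true area = (apparent area) · cos φ.
True area of mining concession: 220000 × cos(51.5°) = 220000 × 0.6225 = 137000 km².
True area of lake: 117000 × cos(25.8°) = 117000 × 0.9003 = 105300 km².
Ratio = 137000 / 105300 ≈ 1.30.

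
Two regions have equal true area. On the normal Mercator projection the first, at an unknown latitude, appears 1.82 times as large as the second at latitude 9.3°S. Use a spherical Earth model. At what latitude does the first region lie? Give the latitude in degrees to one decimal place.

On Mercator, (apparent₁)/(apparent₂) = sec²φ₁ / sec²φ₂ when true areas are equal.
cos²φ₂ / cos²φ₁ = 1.82  ⇒  cos φ₁ = cos 9.3° / √1.82 = 0.9869/1.349 = 0.7315.
φ₁ = arccos(0.7315) ≈ 43.0°.

43.0°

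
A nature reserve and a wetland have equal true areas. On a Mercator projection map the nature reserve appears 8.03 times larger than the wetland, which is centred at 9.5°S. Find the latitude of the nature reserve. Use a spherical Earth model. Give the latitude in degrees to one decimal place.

Mercator areal scale is sec²φ, so apparent-area ratio = sec²φ₁ / sec²φ₂ = cos²φ₂ / cos²φ₁.
cos²φ₂ / cos²φ₁ = 8.03  ⇒  cos φ₁ = cos 9.5° / √8.03 = 0.9863/2.834 = 0.3481.
φ₁ = arccos(0.3481) ≈ 69.6°.

69.6°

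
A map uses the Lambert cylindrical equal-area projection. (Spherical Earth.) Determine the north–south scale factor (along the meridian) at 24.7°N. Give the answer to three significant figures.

0.909

The Lambert cylindrical equal-area projection is the cylindrical equal-area projection with its standard parallel at the equator (φ₀ = 0). A cylindrical equal-area projection with standard parallel φ₀ has meridian scale h = cos φ / cos φ₀ and parallel scale k = cos φ₀ / cos φ (so areas are preserved, h·k = 1).
h = cos 24.7° / cos 0° = 0.9085/1.000 = 0.9085.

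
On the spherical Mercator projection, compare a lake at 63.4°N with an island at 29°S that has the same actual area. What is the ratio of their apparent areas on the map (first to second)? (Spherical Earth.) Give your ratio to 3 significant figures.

Mercator areal scale is sec²φ.
At 63.4°: sec²(63.4°) = 1/0.4478² = 4.988.
At 29°: sec²(29°) = 1/0.8746² = 1.307.
Ratio = 4.988/1.307 = cos²(29°)/cos²(63.4°) ≈ 3.82.

3.82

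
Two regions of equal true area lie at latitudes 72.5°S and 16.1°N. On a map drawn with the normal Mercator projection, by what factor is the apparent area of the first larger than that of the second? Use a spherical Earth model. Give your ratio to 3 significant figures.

10.2

Mercator areal scale is sec²φ.
At 72.5°: sec²(72.5°) = 1/0.3007² = 11.06.
At 16.1°: sec²(16.1°) = 1/0.9608² = 1.083.
Ratio = 11.06/1.083 = cos²(16.1°)/cos²(72.5°) ≈ 10.2.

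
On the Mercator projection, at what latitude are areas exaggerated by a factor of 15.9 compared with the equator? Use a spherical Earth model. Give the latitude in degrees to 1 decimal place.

75.5°

Mercator areal scale is sec²φ.
sec²φ = 15.9  ⇒  cos²φ = 0.06289  ⇒  cos φ = 0.2508.
φ = arccos(0.2508) ≈ 75.5°.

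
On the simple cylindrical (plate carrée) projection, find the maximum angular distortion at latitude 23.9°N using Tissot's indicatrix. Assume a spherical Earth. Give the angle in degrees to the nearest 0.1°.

In the plate carrée (x = Rλ, y = Rφ), meridians are true-scale (h = 1) and parallels are stretched by k = sec φ.
At 23.9°: h = 1.000, k = 1.094; principal scales a = 1.094, b = 1.000.
sin(ω/2) = (a − b)/(a + b) = 0.09379/2.094 = 0.04479, so ω = 2 arcsin(0.04479) ≈ 5.1°.

5.1°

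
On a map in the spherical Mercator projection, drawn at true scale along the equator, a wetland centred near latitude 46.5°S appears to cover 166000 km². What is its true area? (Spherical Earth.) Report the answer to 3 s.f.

The Mercator projection is conformal; its linear scale factor is the same in every direction and equals sec φ = 1/cos φ.
Areal scale = k² = sec²φ = 1/cos²(46.5°) = 1/0.6884² = 2.110.
True area = apparent / (areal scale) = 166000 / 2.110 ≈ 78700 km².

78700 km²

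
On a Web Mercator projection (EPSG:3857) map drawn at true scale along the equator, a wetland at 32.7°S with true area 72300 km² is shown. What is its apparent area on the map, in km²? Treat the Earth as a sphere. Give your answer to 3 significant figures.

102000 km²

Mercator is conformal, so the point scale is isotropic: h = k = sec φ = 1/cos φ.
Areal scale = k² = sec²φ = 1/cos²(32.7°) = 1/0.8415² = 1.412.
Apparent area = 72300 × 1.412 ≈ 102000 km².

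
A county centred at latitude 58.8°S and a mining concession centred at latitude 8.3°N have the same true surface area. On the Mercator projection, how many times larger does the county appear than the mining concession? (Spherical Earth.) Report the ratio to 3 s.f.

3.65

Mercator is conformal with k = sec φ, so areal scale = k² = sec²φ.
At 58.8°: sec²(58.8°) = 1/0.5180² = 3.726.
At 8.3°: sec²(8.3°) = 1/0.9895² = 1.021.
Ratio = 3.726/1.021 = cos²(8.3°)/cos²(58.8°) ≈ 3.65.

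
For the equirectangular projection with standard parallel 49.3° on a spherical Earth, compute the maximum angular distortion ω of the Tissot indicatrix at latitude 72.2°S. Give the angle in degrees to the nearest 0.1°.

The equidistant cylindrical projection with φ₀ = 49.3° has h = 1 (meridians true) and k = cos φ₀ / cos φ along parallels.
At 72.2°: h = 1.000, k = 2.133; principal scales a = 2.133, b = 1.000.
sin(ω/2) = (a − b)/(a + b) = 1.133/3.133 = 0.3617, so ω = 2 arcsin(0.3617) ≈ 42.4°.

42.4°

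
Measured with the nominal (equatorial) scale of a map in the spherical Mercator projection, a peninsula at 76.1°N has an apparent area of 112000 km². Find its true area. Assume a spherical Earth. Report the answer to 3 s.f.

For Mercator, h = k = sec φ (a conformal cylindrical projection has a single point scale, 1/cos φ).
Areal scale = k² = sec²φ = 1/cos²(76.1°) = 1/0.2402² = 17.33.
True area = apparent / (areal scale) = 112000 / 17.33 ≈ 6460 km².

6460 km²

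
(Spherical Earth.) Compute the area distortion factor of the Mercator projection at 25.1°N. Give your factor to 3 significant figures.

For Mercator, h = k = sec φ (a conformal cylindrical projection has a single point scale, 1/cos φ).
Areal scale = k² = sec²φ = 1/cos²(25.1°) = 1/0.9056² = 1.219.

1.22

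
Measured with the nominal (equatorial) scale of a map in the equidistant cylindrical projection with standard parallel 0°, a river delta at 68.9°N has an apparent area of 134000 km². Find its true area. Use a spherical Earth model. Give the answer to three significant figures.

48200 km²

Plate carrée maps x = Rλ, y = Rφ. The meridian scale is h = 1 and the parallel scale is k = 1/cos φ = sec φ.
Areal scale = h·k = 1 × sec φ; at 68.9°, h = 1.000, k = 2.778, so h·k = 2.778.
True area = apparent / (areal scale) = 134000 / 2.778 ≈ 48200 km².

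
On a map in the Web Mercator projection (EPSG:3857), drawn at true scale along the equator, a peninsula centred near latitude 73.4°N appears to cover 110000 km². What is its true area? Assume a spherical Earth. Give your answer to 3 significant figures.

8980 km²

For Mercator, h = k = sec φ (a conformal cylindrical projection has a single point scale, 1/cos φ).
Areal scale = k² = sec²φ = 1/cos²(73.4°) = 1/0.2857² = 12.25.
True area = apparent / (areal scale) = 110000 / 12.25 ≈ 8980 km².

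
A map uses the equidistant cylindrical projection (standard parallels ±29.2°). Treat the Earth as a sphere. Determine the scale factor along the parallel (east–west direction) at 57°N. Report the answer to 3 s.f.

In the equirectangular projection with standard parallel φ₀ = 29.2° (x = Rλ cos φ₀, y = Rφ), meridians are true-scale (h = 1) and the parallel scale is k = cos φ₀ / cos φ.
k = cos 29.2° / cos 57° = 0.8729/0.5446 = 1.603.

1.60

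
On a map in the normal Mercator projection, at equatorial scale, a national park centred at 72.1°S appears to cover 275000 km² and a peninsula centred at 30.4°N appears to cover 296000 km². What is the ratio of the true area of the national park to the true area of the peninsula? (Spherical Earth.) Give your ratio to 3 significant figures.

Since Mercator area scale is 1/cos²φ, the true area equals the apparent area multiplied by cos²φ.
True area of national park: 275000 × cos²(72.1°) = 275000 × 0.09447 = 25980 km².
True area of peninsula: 296000 × cos²(30.4°) = 296000 × 0.7439 = 220200 km².
Ratio = 25980 / 220200 ≈ 0.118.

0.118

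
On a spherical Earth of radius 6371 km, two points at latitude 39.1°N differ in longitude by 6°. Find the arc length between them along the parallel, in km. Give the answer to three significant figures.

Arc length along a parallel = R cos φ · Δλ (with Δλ in radians).
= 6371 × cos 39.1° × (6° × π/180) = 6371 × 0.7760 × 0.1047 ≈ 518 km.

518 km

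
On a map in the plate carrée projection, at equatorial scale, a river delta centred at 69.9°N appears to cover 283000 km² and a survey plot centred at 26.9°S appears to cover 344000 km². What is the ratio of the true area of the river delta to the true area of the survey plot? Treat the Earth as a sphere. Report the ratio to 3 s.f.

On the plate carrée, areal scale = h·k = 1 × sec φ, so true area = apparent × cos φ.
True area of river delta: 283000 × cos(69.9°) = 283000 × 0.3437 = 97260 km².
True area of survey plot: 344000 × cos(26.9°) = 344000 × 0.8918 = 306800 km².
Ratio = 97260 / 306800 ≈ 0.317.

0.317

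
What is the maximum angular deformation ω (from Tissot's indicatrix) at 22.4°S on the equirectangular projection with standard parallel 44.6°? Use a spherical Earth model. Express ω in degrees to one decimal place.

In the equirectangular projection with standard parallel φ₀ = 44.6° (x = Rλ cos φ₀, y = Rφ), meridians are true-scale (h = 1) and the parallel scale is k = cos φ₀ / cos φ.
At 22.4°: h = 1.000, k = 0.7701; principal scales a = 1.000, b = 0.7701.
sin(ω/2) = (a − b)/(a + b) = 0.2299/1.770 = 0.1299, so ω = 2 arcsin(0.1299) ≈ 14.9°.

14.9°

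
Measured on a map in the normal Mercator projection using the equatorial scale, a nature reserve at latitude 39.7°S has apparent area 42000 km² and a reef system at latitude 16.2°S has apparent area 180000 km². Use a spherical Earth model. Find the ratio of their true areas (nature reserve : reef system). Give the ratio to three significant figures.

0.150

Since Mercator area scale is 1/cos²φ, the true area equals the apparent area multiplied by cos²φ.
True area of nature reserve: 42000 × cos²(39.7°) = 42000 × 0.5920 = 24860 km².
True area of reef system: 180000 × cos²(16.2°) = 180000 × 0.9222 = 166000 km².
Ratio = 24860 / 166000 ≈ 0.150.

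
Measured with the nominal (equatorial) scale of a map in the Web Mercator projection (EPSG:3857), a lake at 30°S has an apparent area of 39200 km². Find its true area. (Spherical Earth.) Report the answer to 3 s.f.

29400 km²

The Mercator projection is conformal; its linear scale factor is the same in every direction and equals sec φ = 1/cos φ.
Areal scale = k² = sec²φ = 1/cos²(30°) = 1/0.8660² = 1.333.
True area = apparent / (areal scale) = 39200 / 1.333 ≈ 29400 km².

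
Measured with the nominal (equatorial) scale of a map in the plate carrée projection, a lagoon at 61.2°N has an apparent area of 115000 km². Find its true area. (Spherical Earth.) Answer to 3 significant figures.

In the plate carrée (x = Rλ, y = Rφ), meridians are true-scale (h = 1) and parallels are stretched by k = sec φ.
Areal scale = h·k = 1 × sec φ; at 61.2°, h = 1.000, k = 2.076, so h·k = 2.076.
True area = apparent / (areal scale) = 115000 / 2.076 ≈ 55400 km².

55400 km²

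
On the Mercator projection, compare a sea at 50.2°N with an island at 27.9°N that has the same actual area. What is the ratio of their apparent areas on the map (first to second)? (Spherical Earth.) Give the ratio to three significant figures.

Mercator is conformal with k = sec φ, so areal scale = k² = sec²φ.
At 50.2°: sec²(50.2°) = 1/0.6401² = 2.441.
At 27.9°: sec²(27.9°) = 1/0.8838² = 1.280.
Ratio = 2.441/1.280 = cos²(27.9°)/cos²(50.2°) ≈ 1.91.

1.91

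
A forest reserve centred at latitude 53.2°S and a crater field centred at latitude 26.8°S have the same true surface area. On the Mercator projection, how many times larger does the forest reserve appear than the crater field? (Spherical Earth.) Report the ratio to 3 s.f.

2.22

On Mercator, area is exaggerated by sec²φ = 1/cos²φ.
At 53.2°: sec²(53.2°) = 1/0.5990² = 2.787.
At 26.8°: sec²(26.8°) = 1/0.8926² = 1.255.
Ratio = 2.787/1.255 = cos²(26.8°)/cos²(53.2°) ≈ 2.22.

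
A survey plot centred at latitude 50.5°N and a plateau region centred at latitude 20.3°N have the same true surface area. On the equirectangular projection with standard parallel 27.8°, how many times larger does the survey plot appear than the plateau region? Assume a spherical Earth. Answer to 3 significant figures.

In the equirectangular projection with standard parallel φ₀ = 27.8° (x = Rλ cos φ₀, y = Rφ), meridians are true-scale (h = 1) and the parallel scale is k = cos φ₀ / cos φ.
Areal scale at 50.5°: h·k = 1.000 × 1.391 = 1.391.
Areal scale at 20.3°: h·k = 1.000 × 0.9432 = 0.9432.
Ratio = 1.391/0.9432 ≈ 1.47.

1.47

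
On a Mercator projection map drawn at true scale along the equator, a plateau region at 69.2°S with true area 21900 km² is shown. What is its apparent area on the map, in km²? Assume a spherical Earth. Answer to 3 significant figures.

174000 km²

For Mercator, h = k = sec φ (a conformal cylindrical projection has a single point scale, 1/cos φ).
Areal scale = k² = sec²φ = 1/cos²(69.2°) = 1/0.3551² = 7.930.
Apparent area = 21900 × 7.930 ≈ 174000 km².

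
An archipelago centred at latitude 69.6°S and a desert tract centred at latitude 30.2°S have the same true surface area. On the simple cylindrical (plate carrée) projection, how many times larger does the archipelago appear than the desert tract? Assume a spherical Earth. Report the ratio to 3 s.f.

2.48

Plate carrée maps x = Rλ, y = Rφ. The meridian scale is h = 1 and the parallel scale is k = 1/cos φ = sec φ.
Areal scale at 69.6°: h·k = 1.000 × 2.869 = 2.869.
Areal scale at 30.2°: h·k = 1.000 × 1.157 = 1.157.
Ratio = 2.869/1.157 ≈ 2.48.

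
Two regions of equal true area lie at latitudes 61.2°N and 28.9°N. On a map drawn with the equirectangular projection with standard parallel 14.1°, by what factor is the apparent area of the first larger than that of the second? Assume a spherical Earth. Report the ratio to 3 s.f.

1.82

In the equirectangular projection with standard parallel φ₀ = 14.1° (x = Rλ cos φ₀, y = Rφ), meridians are true-scale (h = 1) and the parallel scale is k = cos φ₀ / cos φ.
Areal scale at 61.2°: h·k = 1.000 × 2.013 = 2.013.
Areal scale at 28.9°: h·k = 1.000 × 1.108 = 1.108.
Ratio = 2.013/1.108 ≈ 1.82.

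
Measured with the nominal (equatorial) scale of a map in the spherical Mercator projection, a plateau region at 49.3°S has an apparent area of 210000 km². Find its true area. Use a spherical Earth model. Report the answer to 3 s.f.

For Mercator, h = k = sec φ (a conformal cylindrical projection has a single point scale, 1/cos φ).
Areal scale = k² = sec²φ = 1/cos²(49.3°) = 1/0.6521² = 2.352.
True area = apparent / (areal scale) = 210000 / 2.352 ≈ 89300 km².

89300 km²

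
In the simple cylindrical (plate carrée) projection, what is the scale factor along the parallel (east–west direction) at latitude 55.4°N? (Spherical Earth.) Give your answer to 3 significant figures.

For the equirectangular projection with φ₀ = 0 (plate carrée), h = 1 along meridians and k = sec φ along parallels.
k = 1/cos 55.4° = 1/0.5678 = 1.761.

1.76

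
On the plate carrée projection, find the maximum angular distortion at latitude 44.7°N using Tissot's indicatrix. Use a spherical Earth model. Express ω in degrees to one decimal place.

19.5°

Plate carrée maps x = Rλ, y = Rφ. The meridian scale is h = 1 and the parallel scale is k = 1/cos φ = sec φ.
At 44.7°: h = 1.000, k = 1.407; principal scales a = 1.407, b = 1.000.
sin(ω/2) = (a − b)/(a + b) = 0.4069/2.407 = 0.1690, so ω = 2 arcsin(0.1690) ≈ 19.5°.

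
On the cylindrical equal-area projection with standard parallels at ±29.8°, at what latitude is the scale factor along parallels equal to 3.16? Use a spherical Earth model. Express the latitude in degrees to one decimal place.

For cylindrical equal-area with standard parallel φ₀, h = cos φ / cos φ₀ and k = cos φ₀ / cos φ, so h·k = 1.
k = cos φ₀ / cos φ = 3.16  ⇒  cos φ = cos 29.8° / 3.16 = 0.2746.
φ = arccos(0.2746) ≈ 74.1°.

74.1°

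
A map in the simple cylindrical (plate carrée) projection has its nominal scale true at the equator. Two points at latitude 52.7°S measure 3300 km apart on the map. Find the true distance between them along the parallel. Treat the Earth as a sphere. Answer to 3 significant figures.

2000 km

For the equirectangular projection with φ₀ = 0 (plate carrée), h = 1 along meridians and k = sec φ along parallels.
Along the parallel at 52.7°, map distances are exaggerated by k = sec 52.7° = 1.650.
True distance = 3300 / 1.650 = 3300 × cos 52.7° ≈ 2000 km.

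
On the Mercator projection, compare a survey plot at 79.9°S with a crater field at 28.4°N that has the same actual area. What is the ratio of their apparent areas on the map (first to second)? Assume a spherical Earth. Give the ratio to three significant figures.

Mercator areal scale is sec²φ.
At 79.9°: sec²(79.9°) = 1/0.1754² = 32.52.
At 28.4°: sec²(28.4°) = 1/0.8796² = 1.292.
Ratio = 32.52/1.292 = cos²(28.4°)/cos²(79.9°) ≈ 25.2.

25.2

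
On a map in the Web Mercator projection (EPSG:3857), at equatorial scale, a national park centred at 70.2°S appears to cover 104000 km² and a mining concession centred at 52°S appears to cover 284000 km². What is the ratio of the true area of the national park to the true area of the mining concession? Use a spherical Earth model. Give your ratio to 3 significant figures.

On Mercator the areal scale is sec²φ, so true area = apparent × cos²φ.
True area of national park: 104000 × cos²(70.2°) = 104000 × 0.1147 = 11930 km².
True area of mining concession: 284000 × cos²(52°) = 284000 × 0.3790 = 107600 km².
Ratio = 11930 / 107600 ≈ 0.111.

0.111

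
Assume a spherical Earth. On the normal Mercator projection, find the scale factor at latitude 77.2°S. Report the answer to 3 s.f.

4.51

The Mercator projection is conformal; its linear scale factor is the same in every direction and equals sec φ = 1/cos φ.
k = 1/cos 77.2° = 1/0.2215 = 4.514.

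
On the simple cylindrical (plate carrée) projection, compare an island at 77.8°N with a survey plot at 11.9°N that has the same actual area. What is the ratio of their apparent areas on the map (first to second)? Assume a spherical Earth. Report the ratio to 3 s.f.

For the equirectangular projection with φ₀ = 0 (plate carrée), h = 1 along meridians and k = sec φ along parallels.
Areal scale at 77.8°: h·k = 1.000 × 4.732 = 4.732.
Areal scale at 11.9°: h·k = 1.000 × 1.022 = 1.022.
Ratio = 4.732/1.022 ≈ 4.63.

4.63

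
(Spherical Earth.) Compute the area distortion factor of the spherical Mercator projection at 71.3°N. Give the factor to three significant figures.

For Mercator, h = k = sec φ (a conformal cylindrical projection has a single point scale, 1/cos φ).
Areal scale = k² = sec²φ = 1/cos²(71.3°) = 1/0.3206² = 9.728.

9.73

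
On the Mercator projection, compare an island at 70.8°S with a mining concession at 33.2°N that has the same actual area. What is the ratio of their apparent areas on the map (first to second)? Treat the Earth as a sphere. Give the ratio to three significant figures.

On Mercator, area is exaggerated by sec²φ = 1/cos²φ.
At 70.8°: sec²(70.8°) = 1/0.3289² = 9.246.
At 33.2°: sec²(33.2°) = 1/0.8368² = 1.428.
Ratio = 9.246/1.428 = cos²(33.2°)/cos²(70.8°) ≈ 6.47.

6.47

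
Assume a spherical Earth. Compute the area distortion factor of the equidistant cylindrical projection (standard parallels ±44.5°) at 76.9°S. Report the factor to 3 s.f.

The equidistant cylindrical projection with φ₀ = 44.5° has h = 1 (meridians true) and k = cos φ₀ / cos φ along parallels.
Areal scale = h·k = 1 × cos φ₀ / cos φ; at 76.9°, h = 1.000, k = 3.147, so h·k = 3.147.

3.15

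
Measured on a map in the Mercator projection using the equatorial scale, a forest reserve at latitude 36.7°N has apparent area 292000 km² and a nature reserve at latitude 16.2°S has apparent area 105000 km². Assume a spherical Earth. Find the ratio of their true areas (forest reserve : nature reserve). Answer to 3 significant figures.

1.94

On Mercator the areal scale is sec²φ, so true area = apparent × cos²φ.
True area of forest reserve: 292000 × cos²(36.7°) = 292000 × 0.6428 = 187700 km².
True area of nature reserve: 105000 × cos²(16.2°) = 105000 × 0.9222 = 96830 km².
Ratio = 187700 / 96830 ≈ 1.94.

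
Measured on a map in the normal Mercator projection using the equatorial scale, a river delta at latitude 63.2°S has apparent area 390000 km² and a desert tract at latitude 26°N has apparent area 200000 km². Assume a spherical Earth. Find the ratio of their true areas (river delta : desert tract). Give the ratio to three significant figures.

0.491

Mercator's areal exaggeration is sec²φ; hence true area = (apparent area) · cos²φ.
True area of river delta: 390000 × cos²(63.2°) = 390000 × 0.2033 = 79280 km².
True area of desert tract: 200000 × cos²(26°) = 200000 × 0.8078 = 161600 km².
Ratio = 79280 / 161600 ≈ 0.491.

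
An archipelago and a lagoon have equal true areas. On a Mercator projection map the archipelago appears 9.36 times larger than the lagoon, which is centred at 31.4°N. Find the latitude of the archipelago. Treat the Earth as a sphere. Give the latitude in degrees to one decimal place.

73.8°

For equal true areas on Mercator, apparent areas scale as sec²φ, so the ratio is cos²φ₂ / cos²φ₁.
cos²φ₂ / cos²φ₁ = 9.36  ⇒  cos φ₁ = cos 31.4° / √9.36 = 0.8536/3.059 = 0.2790.
φ₁ = arccos(0.2790) ≈ 73.8°.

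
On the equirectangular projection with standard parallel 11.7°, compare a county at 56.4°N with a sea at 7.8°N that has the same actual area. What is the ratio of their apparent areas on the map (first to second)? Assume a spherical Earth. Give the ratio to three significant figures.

In the equirectangular projection with standard parallel φ₀ = 11.7° (x = Rλ cos φ₀, y = Rφ), meridians are true-scale (h = 1) and the parallel scale is k = cos φ₀ / cos φ.
Areal scale at 56.4°: h·k = 1.000 × 1.769 = 1.769.
Areal scale at 7.8°: h·k = 1.000 × 0.9884 = 0.9884.
Ratio = 1.769/0.9884 ≈ 1.79.

1.79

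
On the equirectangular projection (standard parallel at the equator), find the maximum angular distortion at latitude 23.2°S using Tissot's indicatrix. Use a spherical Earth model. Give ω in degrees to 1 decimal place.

For the equirectangular projection with φ₀ = 0 (plate carrée), h = 1 along meridians and k = sec φ along parallels.
At 23.2°: h = 1.000, k = 1.088; principal scales a = 1.088, b = 1.000.
sin(ω/2) = (a − b)/(a + b) = 0.08798/2.088 = 0.04214, so ω = 2 arcsin(0.04214) ≈ 4.8°.

4.8°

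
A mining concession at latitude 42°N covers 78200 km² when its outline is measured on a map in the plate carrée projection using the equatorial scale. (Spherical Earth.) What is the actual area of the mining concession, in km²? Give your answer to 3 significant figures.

58100 km²

In the plate carrée (x = Rλ, y = Rφ), meridians are true-scale (h = 1) and parallels are stretched by k = sec φ.
Areal scale = h·k = 1 × sec φ; at 42°, h = 1.000, k = 1.346, so h·k = 1.346.
True area = apparent / (areal scale) = 78200 / 1.346 ≈ 58100 km².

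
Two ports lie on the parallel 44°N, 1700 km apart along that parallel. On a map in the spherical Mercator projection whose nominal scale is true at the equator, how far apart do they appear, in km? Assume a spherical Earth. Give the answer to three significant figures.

2360 km

For Mercator, h = k = sec φ (a conformal cylindrical projection has a single point scale, 1/cos φ).
Along the parallel, k = sec 44° = 1/0.7193 = 1.390.
Map distance = 1700 × 1.390 ≈ 2360 km.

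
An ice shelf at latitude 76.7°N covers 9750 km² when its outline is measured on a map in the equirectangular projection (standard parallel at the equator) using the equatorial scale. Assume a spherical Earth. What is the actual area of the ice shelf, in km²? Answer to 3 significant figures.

2240 km²

For the equirectangular projection with φ₀ = 0 (plate carrée), h = 1 along meridians and k = sec φ along parallels.
Areal scale = h·k = 1 × sec φ; at 76.7°, h = 1.000, k = 4.347, so h·k = 4.347.
True area = apparent / (areal scale) = 9750 / 4.347 ≈ 2240 km².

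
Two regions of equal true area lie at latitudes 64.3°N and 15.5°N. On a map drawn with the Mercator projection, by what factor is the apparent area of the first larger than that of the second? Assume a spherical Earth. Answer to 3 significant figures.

4.94

On Mercator, area is exaggerated by sec²φ = 1/cos²φ.
At 64.3°: sec²(64.3°) = 1/0.4337² = 5.317.
At 15.5°: sec²(15.5°) = 1/0.9636² = 1.077.
Ratio = 5.317/1.077 = cos²(15.5°)/cos²(64.3°) ≈ 4.94.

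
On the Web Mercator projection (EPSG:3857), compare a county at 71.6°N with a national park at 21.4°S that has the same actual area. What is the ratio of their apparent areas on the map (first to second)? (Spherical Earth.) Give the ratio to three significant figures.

Mercator areal scale is sec²φ.
At 71.6°: sec²(71.6°) = 1/0.3156² = 10.04.
At 21.4°: sec²(21.4°) = 1/0.9311² = 1.154.
Ratio = 10.04/1.154 = cos²(21.4°)/cos²(71.6°) ≈ 8.70.

8.70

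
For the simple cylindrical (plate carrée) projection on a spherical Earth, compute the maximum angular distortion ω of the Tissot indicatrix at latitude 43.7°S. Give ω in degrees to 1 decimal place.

18.5°

Plate carrée maps x = Rλ, y = Rφ. The meridian scale is h = 1 and the parallel scale is k = 1/cos φ = sec φ.
At 43.7°: h = 1.000, k = 1.383; principal scales a = 1.383, b = 1.000.
sin(ω/2) = (a − b)/(a + b) = 0.3832/2.383 = 0.1608, so ω = 2 arcsin(0.1608) ≈ 18.5°.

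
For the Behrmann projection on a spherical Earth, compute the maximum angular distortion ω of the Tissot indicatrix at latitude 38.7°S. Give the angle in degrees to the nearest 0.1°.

The Behrmann projection is cylindrical equal-area with φ₀ = 30°. Cylindrical equal-area (φ₀ = 30°): h = cos φ / cos 30° along meridians, k = cos 30° / cos φ along parallels; h·k = 1.
At 38.7°: h = 0.9012, k = 1.110; principal scales a = 1.110, b = 0.9012.
sin(ω/2) = (a − b)/(a + b) = 0.2085/2.011 = 0.1037, so ω = 2 arcsin(0.1037) ≈ 11.9°.

11.9°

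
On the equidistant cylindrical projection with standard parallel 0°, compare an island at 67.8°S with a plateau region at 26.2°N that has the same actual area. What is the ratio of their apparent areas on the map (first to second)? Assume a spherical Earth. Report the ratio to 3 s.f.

2.37

Plate carrée maps x = Rλ, y = Rφ. The meridian scale is h = 1 and the parallel scale is k = 1/cos φ = sec φ.
Areal scale at 67.8°: h·k = 1.000 × 2.647 = 2.647.
Areal scale at 26.2°: h·k = 1.000 × 1.115 = 1.115.
Ratio = 2.647/1.115 ≈ 2.37.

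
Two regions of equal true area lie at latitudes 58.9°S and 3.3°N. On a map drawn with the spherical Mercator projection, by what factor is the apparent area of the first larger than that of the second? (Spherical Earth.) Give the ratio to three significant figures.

3.74

Mercator areal scale is sec²φ.
At 58.9°: sec²(58.9°) = 1/0.5165² = 3.748.
At 3.3°: sec²(3.3°) = 1/0.9983² = 1.003.
Ratio = 3.748/1.003 = cos²(3.3°)/cos²(58.9°) ≈ 3.74.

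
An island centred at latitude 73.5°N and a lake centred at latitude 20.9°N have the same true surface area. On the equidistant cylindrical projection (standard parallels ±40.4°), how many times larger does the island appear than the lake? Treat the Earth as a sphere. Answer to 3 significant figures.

3.29

With standard parallel φ₀ = 40.4°, the equirectangular projection gives x = Rλ cos φ₀, y = Rφ, so h = 1 and k = cos 40.4° / cos φ.
Areal scale at 73.5°: h·k = 1.000 × 2.681 = 2.681.
Areal scale at 20.9°: h·k = 1.000 × 0.8152 = 0.8152.
Ratio = 2.681/0.8152 ≈ 3.29.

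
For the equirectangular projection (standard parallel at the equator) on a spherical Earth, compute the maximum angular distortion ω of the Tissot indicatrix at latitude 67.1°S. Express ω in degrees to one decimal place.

52.2°

Plate carrée maps x = Rλ, y = Rφ. The meridian scale is h = 1 and the parallel scale is k = 1/cos φ = sec φ.
At 67.1°: h = 1.000, k = 2.570; principal scales a = 2.570, b = 1.000.
sin(ω/2) = (a − b)/(a + b) = 1.570/3.570 = 0.4398, so ω = 2 arcsin(0.4398) ≈ 52.2°.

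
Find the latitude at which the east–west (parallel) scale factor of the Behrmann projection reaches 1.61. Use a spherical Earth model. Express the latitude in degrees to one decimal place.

The Behrmann projection is cylindrical equal-area with φ₀ = 30°. Cylindrical equal-area (φ₀ = 30°): h = cos φ / cos 30° along meridians, k = cos 30° / cos φ along parallels; h·k = 1.
k = cos φ₀ / cos φ = 1.61  ⇒  cos φ = cos 30° / 1.61 = 0.5379.
φ = arccos(0.5379) ≈ 57.5°.

57.5°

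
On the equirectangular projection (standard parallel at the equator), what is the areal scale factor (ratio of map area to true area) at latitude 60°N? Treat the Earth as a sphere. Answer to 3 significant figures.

For the equirectangular projection with φ₀ = 0 (plate carrée), h = 1 along meridians and k = sec φ along parallels.
Areal scale = h·k = 1 × sec φ; at 60°, h = 1.000, k = 2.000, so h·k = 2.000.

2.00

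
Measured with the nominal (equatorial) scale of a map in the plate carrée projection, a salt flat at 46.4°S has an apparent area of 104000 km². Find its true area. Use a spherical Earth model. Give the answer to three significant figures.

71700 km²

In the plate carrée (x = Rλ, y = Rφ), meridians are true-scale (h = 1) and parallels are stretched by k = sec φ.
Areal scale = h·k = 1 × sec φ; at 46.4°, h = 1.000, k = 1.450, so h·k = 1.450.
True area = apparent / (areal scale) = 104000 / 1.450 ≈ 71700 km².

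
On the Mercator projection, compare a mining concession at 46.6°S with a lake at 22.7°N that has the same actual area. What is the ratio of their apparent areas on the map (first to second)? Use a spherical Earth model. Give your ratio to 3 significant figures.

1.80

On Mercator, area is exaggerated by sec²φ = 1/cos²φ.
At 46.6°: sec²(46.6°) = 1/0.6871² = 2.118.
At 22.7°: sec²(22.7°) = 1/0.9225² = 1.175.
Ratio = 2.118/1.175 = cos²(22.7°)/cos²(46.6°) ≈ 1.80.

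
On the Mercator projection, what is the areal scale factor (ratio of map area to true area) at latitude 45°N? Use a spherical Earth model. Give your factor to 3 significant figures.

For Mercator, h = k = sec φ (a conformal cylindrical projection has a single point scale, 1/cos φ).
Areal scale = k² = sec²φ = 1/cos²(45°) = 1/0.7071² = 2.000.

2.00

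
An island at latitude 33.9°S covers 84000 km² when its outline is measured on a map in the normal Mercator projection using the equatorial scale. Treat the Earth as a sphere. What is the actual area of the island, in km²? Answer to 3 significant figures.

The Mercator projection is conformal; its linear scale factor is the same in every direction and equals sec φ = 1/cos φ.
Areal scale = k² = sec²φ = 1/cos²(33.9°) = 1/0.8300² = 1.452.
True area = apparent / (areal scale) = 84000 / 1.452 ≈ 57900 km².

57900 km²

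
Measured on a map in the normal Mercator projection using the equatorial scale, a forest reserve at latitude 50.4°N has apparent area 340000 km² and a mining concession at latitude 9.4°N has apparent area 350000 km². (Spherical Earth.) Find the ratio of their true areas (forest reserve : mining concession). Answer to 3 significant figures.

0.406

On Mercator the areal scale is sec²φ, so true area = apparent × cos²φ.
True area of forest reserve: 340000 × cos²(50.4°) = 340000 × 0.4063 = 138100 km².
True area of mining concession: 350000 × cos²(9.4°) = 350000 × 0.9733 = 340700 km².
Ratio = 138100 / 340700 ≈ 0.406.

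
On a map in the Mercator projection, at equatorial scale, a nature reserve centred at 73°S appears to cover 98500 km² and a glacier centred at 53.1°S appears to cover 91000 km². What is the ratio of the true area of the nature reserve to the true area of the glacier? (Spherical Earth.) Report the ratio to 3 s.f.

0.257

Since Mercator area scale is 1/cos²φ, the true area equals the apparent area multiplied by cos²φ.
True area of nature reserve: 98500 × cos²(73°) = 98500 × 0.08548 = 8420 km².
True area of glacier: 91000 × cos²(53.1°) = 91000 × 0.3605 = 32810 km².
Ratio = 8420 / 32810 ≈ 0.257.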